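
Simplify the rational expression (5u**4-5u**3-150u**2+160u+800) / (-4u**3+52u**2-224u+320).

Repeated division with remainder:
  5u**4-5u**3-150u**2+160u+800 = (-(5/4)u-15)(-4u**3+52u**2-224u+320) + (350u**2-2800u+5600)
  -4u**3+52u**2-224u+320 = (-(2/175)u+2/35)(350u**2-2800u+5600) + (0)
Last nonzero remainder: 350u**2-2800u+5600. Dividing through by 350 gives the monic gcd u**2-8u+16.
Cancel u**2-8u+16 from numerator and denominator to get the reduced form.

(-5u**2-35u-50)/(4u-20)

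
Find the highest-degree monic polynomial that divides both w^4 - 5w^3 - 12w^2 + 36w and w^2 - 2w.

w^2 - 2w

Apply the Euclidean algorithm:
  w^4 - 5w^3 - 12w^2 + 36w = (w^2 - 3w - 18)(w^2 - 2w) + (0)
The last nonzero remainder w^2 - 2w is already monic.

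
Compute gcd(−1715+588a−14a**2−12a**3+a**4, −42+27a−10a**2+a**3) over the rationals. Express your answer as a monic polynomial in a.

Euclidean algorithm in ℚ[a]:
  a**4−12a**3−14a**2+588a−1715 = (a−2)(a**3−10a**2+27a−42) + (−61a**2+684a−1799)
  a**3−10a**2+27a−42 = (−(1/61)a−74/3721)(−61a**2+684a−1799) + ((41344/3721)a−289408/3721)
  −61a**2+684a−1799 = (−(226981/41344)a+956297/41344)((41344/3721)a−289408/3721) + (0)
Last nonzero remainder: (41344/3721)a−289408/3721. Dividing through by 41344/3721 gives the monic gcd a−7.

−7+a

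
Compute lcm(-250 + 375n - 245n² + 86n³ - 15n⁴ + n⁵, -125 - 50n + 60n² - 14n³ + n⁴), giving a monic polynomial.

1250 - 875n - 525n² + 925n³ - 514n⁴ + 141n⁵ - 19n⁶ + n⁷

Apply the Euclidean algorithm:
  n⁵ - 15n⁴ + 86n³ - 245n² + 375n - 250 = (n - 1)(n⁴ - 14n³ + 60n² - 50n - 125) + (12n³ - 135n² + 450n - 375)
  n⁴ - 14n³ + 60n² - 50n - 125 = ((1/12)n - 11/48)(12n³ - 135n² + 450n - 375) + (-(135/16)n² + (675/8)n - 3375/16)
  12n³ - 135n² + 450n - 375 = (-(64/45)n + 16/9)(-(135/16)n² + (675/8)n - 3375/16) + (0)
Last nonzero remainder: -(135/16)n² + (675/8)n - 3375/16. Dividing through by -135/16 gives the monic gcd n² - 10n + 25.
Then lcm(f, g) = f·g / gcd(f, g); expanding and making the result monic gives the answer.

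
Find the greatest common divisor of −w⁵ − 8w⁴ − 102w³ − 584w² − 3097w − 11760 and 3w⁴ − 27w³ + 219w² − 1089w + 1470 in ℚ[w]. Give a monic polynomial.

w² − 2w + 49

Repeated division with remainder:
  −w⁵ − 8w⁴ − 102w³ − 584w² − 3097w − 11760 = (−(1/3)w − 17/3)(3w⁴ − 27w³ + 219w² − 1089w + 1470) + (−182w³ + 294w² − 8778w − 3430)
  3w⁴ − 27w³ + 219w² − 1089w + 1470 = (−(3/182)w + 144/1183)(−182w³ + 294w² − 8778w − 3430) + ((6510/169)w² − (13020/169)w + 318990/169)
  −182w³ + 294w² − 8778w − 3430 = (−(2197/465)w − 169/93)((6510/169)w² − (13020/169)w + 318990/169) + (0)
Last nonzero remainder: (6510/169)w² − (13020/169)w + 318990/169. Dividing through by 6510/169 gives the monic gcd w² − 2w + 49.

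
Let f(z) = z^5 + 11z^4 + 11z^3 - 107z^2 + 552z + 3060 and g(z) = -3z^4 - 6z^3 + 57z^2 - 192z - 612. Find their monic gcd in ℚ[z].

Repeated division with remainder:
  z^5 + 11z^4 + 11z^3 - 107z^2 + 552z + 3060 = (-(1/3)z - 3)(-3z^4 - 6z^3 + 57z^2 - 192z - 612) + (12z^3 - 228z + 1224)
  -3z^4 - 6z^3 + 57z^2 - 192z - 612 = (-(1/4)z - 1/2)(12z^3 - 228z + 1224) + (0)
Last nonzero remainder: 12z^3 - 228z + 1224. Dividing through by 12 gives the monic gcd z^3 - 19z + 102.

z^3 - 19z + 102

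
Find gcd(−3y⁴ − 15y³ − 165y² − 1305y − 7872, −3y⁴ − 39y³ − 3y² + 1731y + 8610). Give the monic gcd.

y² + 10y + 41

Apply the Euclidean algorithm:
  −3y⁴ − 15y³ − 165y² − 1305y − 7872 = (−3y⁴ − 39y³ − 3y² + 1731y + 8610) + (24y³ − 162y² − 3036y − 16482)
  −3y⁴ − 39y³ − 3y² + 1731y + 8610 = (−(1/8)y − 79/32)(24y³ − 162y² − 3036y − 16482) + (−(12519/16)y² − (62595/8)y − 513279/16)
  24y³ − 162y² − 3036y − 16482 = (−(128/4173)y + 2144/4173)(−(12519/16)y² − (62595/8)y − 513279/16) + (0)
Last nonzero remainder: −(12519/16)y² − (62595/8)y − 513279/16. Dividing through by −12519/16 gives the monic gcd y² + 10y + 41.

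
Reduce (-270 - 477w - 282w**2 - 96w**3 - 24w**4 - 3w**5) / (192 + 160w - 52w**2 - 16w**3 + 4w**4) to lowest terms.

Euclidean algorithm in ℚ[w]:
  -3w**5 - 24w**4 - 96w**3 - 282w**2 - 477w - 270 = (-(3/4)w - 9)(4w**4 - 16w**3 - 52w**2 + 160w + 192) + (-279w**3 - 630w**2 + 1107w + 1458)
  4w**4 - 16w**3 - 52w**2 + 160w + 192 = (-(4/279)w + 776/8649)(-279w**3 - 630w**2 + 1107w + 1458) + ((19600/961)w**2 + (78400/961)w + 58800/961)
  -279w**3 - 630w**2 + 1107w + 1458 = (-(268119/19600)w + 233523/9800)((19600/961)w**2 + (78400/961)w + 58800/961) + (0)
Last nonzero remainder: (19600/961)w**2 + (78400/961)w + 58800/961. Dividing through by 19600/961 gives the monic gcd w**2 + 4w + 3.
Cancel w**2 + 4w + 3 from numerator and denominator to get the reduced form.

(-90 - 39w - 12w**2 - 3w**3)/(64 - 32w + 4w**2)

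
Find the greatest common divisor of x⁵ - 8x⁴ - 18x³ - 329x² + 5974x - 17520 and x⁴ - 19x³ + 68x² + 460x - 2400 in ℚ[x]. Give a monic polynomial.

x² - 14x + 48

Apply the Euclidean algorithm:
  x⁵ - 8x⁴ - 18x³ - 329x² + 5974x - 17520 = (x + 11)(x⁴ - 19x³ + 68x² + 460x - 2400) + (123x³ - 1537x² + 3314x + 8880)
  x⁴ - 19x³ + 68x² + 460x - 2400 = ((1/123)x - 800/15129)(123x³ - 1537x² + 3314x + 8880) + (-(608450/15129)x² + (8518300/15129)x - 9735200/5043)
  123x³ - 1537x² + 3314x + 8880 = (-(1860867/608450)x - 559773/121690)(-(608450/15129)x² + (8518300/15129)x - 9735200/5043) + (0)
Last nonzero remainder: -(608450/15129)x² + (8518300/15129)x - 9735200/5043. Dividing through by -608450/15129 gives the monic gcd x² - 14x + 48.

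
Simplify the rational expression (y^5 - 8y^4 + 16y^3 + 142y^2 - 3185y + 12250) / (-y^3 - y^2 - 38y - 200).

(-y^3 + 5y^2 + 49y - 245)/(y + 4)

By polynomial division,
  y^5 - 8y^4 + 16y^3 + 142y^2 - 3185y + 12250 = (-y^2 + 9y + 13)(-y^3 - y^2 - 38y - 200) + (297y^2 - 891y + 14850)
  -y^3 - y^2 - 38y - 200 = (-(1/297)y - 4/297)(297y^2 - 891y + 14850) + (0)
Last nonzero remainder: 297y^2 - 891y + 14850. Dividing through by 297 gives the monic gcd y^2 - 3y + 50.
Cancel y^2 - 3y + 50 from numerator and denominator to get the reduced form.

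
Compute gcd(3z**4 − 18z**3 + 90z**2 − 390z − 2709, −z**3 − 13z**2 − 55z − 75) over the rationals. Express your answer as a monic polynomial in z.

Repeated division with remainder:
  3z**4 − 18z**3 + 90z**2 − 390z − 2709 = (−3z + 57)(−z**3 − 13z**2 − 55z − 75) + (666z**2 + 2520z + 1566)
  −z**3 − 13z**2 − 55z − 75 = (−(1/666)z − 341/24642)(666z**2 + 2520z + 1566) + (−(24336/1369)z − 73008/1369)
  666z**2 + 2520z + 1566 = (−(50653/1352)z − 39701/1352)(−(24336/1369)z − 73008/1369) + (0)
Last nonzero remainder: −(24336/1369)z − 73008/1369. Dividing through by −24336/1369 gives the monic gcd z + 3.

z + 3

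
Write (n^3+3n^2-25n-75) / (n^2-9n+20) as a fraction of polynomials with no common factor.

Repeated division with remainder:
  n^3+3n^2-25n-75 = (n+12)(n^2-9n+20) + (63n-315)
  n^2-9n+20 = ((1/63)n-4/63)(63n-315) + (0)
Last nonzero remainder: 63n-315. Dividing through by 63 gives the monic gcd n-5.
Cancel n-5 from numerator and denominator to get the reduced form.

(n^2+8n+15)/(n-4)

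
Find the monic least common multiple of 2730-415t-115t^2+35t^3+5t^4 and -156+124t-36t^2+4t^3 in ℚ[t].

-1638+795t-14t^2-44t^3+4t^4+t^5

Apply the Euclidean algorithm:
  5t^4+35t^3-115t^2-415t+2730 = ((5/4)t+20)(4t^3-36t^2+124t-156) + (450t^2-2700t+5850)
  4t^3-36t^2+124t-156 = ((2/225)t-2/75)(450t^2-2700t+5850) + (0)
Last nonzero remainder: 450t^2-2700t+5850. Dividing through by 450 gives the monic gcd t^2-6t+13.
Then lcm(f, g) = f·g / gcd(f, g); expanding and making the result monic gives the answer.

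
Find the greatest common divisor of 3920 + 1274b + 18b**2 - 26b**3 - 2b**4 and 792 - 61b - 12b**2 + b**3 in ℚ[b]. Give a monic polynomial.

8 + b

Repeated division with remainder:
  -2b**4 - 26b**3 + 18b**2 + 1274b + 3920 = (-2b - 50)(b**3 - 12b**2 - 61b + 792) + (-704b**2 - 192b + 43520)
  b**3 - 12b**2 - 61b + 792 = (-(1/704)b + 135/7744)(-704b**2 - 192b + 43520) + ((504/121)b + 4032/121)
  -704b**2 - 192b + 43520 = (-(10648/63)b + 82280/63)((504/121)b + 4032/121) + (0)
Last nonzero remainder: (504/121)b + 4032/121. Dividing through by 504/121 gives the monic gcd b + 8.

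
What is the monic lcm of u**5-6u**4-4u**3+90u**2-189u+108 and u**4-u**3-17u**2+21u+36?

Repeated division with remainder:
  u**5-6u**4-4u**3+90u**2-189u+108 = (u-5)(u**4-u**3-17u**2+21u+36) + (8u**3-16u**2-120u+288)
  u**4-u**3-17u**2+21u+36 = ((1/8)u+1/8)(8u**3-16u**2-120u+288) + (0)
Last nonzero remainder: 8u**3-16u**2-120u+288. Dividing through by 8 gives the monic gcd u**3-2u**2-15u+36.
Then lcm(f, g) = f·g / gcd(f, g); expanding and making the result monic gives the answer.

u**6-5u**5-10u**4+86u**3-99u**2-81u+108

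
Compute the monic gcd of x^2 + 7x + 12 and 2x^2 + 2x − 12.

x + 3

Repeated division with remainder:
  x^2 + 7x + 12 = (1/2)(2x^2 + 2x − 12) + (6x + 18)
  2x^2 + 2x − 12 = ((1/3)x − 2/3)(6x + 18) + (0)
Last nonzero remainder: 6x + 18. Dividing through by 6 gives the monic gcd x + 3.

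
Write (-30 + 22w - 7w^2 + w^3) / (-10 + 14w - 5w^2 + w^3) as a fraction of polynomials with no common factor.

(-3 + w)/(-1 + w)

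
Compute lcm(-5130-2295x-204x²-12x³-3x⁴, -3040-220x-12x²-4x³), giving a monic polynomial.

13680+7830x+1309x²+100x³+12x⁴+x⁵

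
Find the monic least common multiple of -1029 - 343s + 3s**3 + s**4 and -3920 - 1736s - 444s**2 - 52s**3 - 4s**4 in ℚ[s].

-20580 - 13034s - 3087s**2 - 283s**3 + 38s**4 + 9s**5 + s**6

Repeated division with remainder:
  s**4 + 3s**3 - 343s - 1029 = (-1/4)(-4s**4 - 52s**3 - 444s**2 - 1736s - 3920) + (-10s**3 - 111s**2 - 777s - 2009)
  -4s**4 - 52s**3 - 444s**2 - 1736s - 3920 = ((2/5)s + 19/25)(-10s**3 - 111s**2 - 777s - 2009) + (-(1221/25)s**2 - (8547/25)s - 59829/25)
  -10s**3 - 111s**2 - 777s - 2009 = ((250/1221)s + 1025/1221)(-(1221/25)s**2 - (8547/25)s - 59829/25) + (0)
Last nonzero remainder: -(1221/25)s**2 - (8547/25)s - 59829/25. Dividing through by -1221/25 gives the monic gcd s**2 + 7s + 49.
Then lcm(f, g) = f·g / gcd(f, g); expanding and making the result monic gives the answer.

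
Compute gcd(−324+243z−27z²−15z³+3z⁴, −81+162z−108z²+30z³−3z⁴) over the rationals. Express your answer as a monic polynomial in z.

Euclidean algorithm in ℚ[z]:
  3z⁴−15z³−27z²+243z−324 = (−1)(−3z⁴+30z³−108z²+162z−81) + (15z³−135z²+405z−405)
  −3z⁴+30z³−108z²+162z−81 = (−(1/5)z+1/5)(15z³−135z²+405z−405) + (0)
Last nonzero remainder: 15z³−135z²+405z−405. Dividing through by 15 gives the monic gcd z³−9z²+27z−27.

−27+27z−9z²+z³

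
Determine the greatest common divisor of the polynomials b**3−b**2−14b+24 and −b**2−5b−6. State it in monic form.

Euclidean algorithm in ℚ[b]:
  b**3−b**2−14b+24 = (−b+6)(−b**2−5b−6) + (10b+60)
  −b**2−5b−6 = (−(1/10)b+1/10)(10b+60) + (−12)
  10b+60 = (−(5/6)b−5)(−12) + (0)
The last nonzero remainder is the constant −12, so the polynomials are coprime and gcd = 1.

1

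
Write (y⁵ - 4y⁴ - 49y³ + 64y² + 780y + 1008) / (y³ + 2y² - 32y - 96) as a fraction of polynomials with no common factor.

(y³ - 2y² - 29y - 42)/(y + 4)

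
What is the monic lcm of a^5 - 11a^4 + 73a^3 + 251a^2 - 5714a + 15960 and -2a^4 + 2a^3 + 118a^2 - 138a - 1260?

a^7 - 13a^6 + 80a^5 + 270a^4 - 7311a^3 + 23623a^2 + 53790a - 239400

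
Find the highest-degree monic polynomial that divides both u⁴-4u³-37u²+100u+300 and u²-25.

By polynomial division,
  u⁴-4u³-37u²+100u+300 = (u²-4u-12)(u²-25) + (0)
The last nonzero remainder u²-25 is already monic.

u²-25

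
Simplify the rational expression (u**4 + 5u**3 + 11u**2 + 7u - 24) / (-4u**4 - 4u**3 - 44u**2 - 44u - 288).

By polynomial division,
  u**4 + 5u**3 + 11u**2 + 7u - 24 = (-1/4)(-4u**4 - 4u**3 - 44u**2 - 44u - 288) + (4u**3 - 4u - 96)
  -4u**4 - 4u**3 - 44u**2 - 44u - 288 = (-u - 1)(4u**3 - 4u - 96) + (-48u**2 - 144u - 384)
  4u**3 - 4u - 96 = (-(1/12)u + 1/4)(-48u**2 - 144u - 384) + (0)
Last nonzero remainder: -48u**2 - 144u - 384. Dividing through by -48 gives the monic gcd u**2 + 3u + 8.
Cancel u**2 + 3u + 8 from numerator and denominator to get the reduced form.

(-u**2 - 2u + 3)/(4u**2 - 8u + 36)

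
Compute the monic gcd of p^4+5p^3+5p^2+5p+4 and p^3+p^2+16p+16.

p+1

Repeated division with remainder:
  p^4+5p^3+5p^2+5p+4 = (p+4)(p^3+p^2+16p+16) + (-15p^2-75p-60)
  p^3+p^2+16p+16 = (-(1/15)p+4/15)(-15p^2-75p-60) + (32p+32)
  -15p^2-75p-60 = (-(15/32)p-15/8)(32p+32) + (0)
Last nonzero remainder: 32p+32. Dividing through by 32 gives the monic gcd p+1.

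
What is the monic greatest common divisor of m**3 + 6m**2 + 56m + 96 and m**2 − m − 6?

Euclidean algorithm in ℚ[m]:
  m**3 + 6m**2 + 56m + 96 = (m + 7)(m**2 − m − 6) + (69m + 138)
  m**2 − m − 6 = ((1/69)m − 1/23)(69m + 138) + (0)
Last nonzero remainder: 69m + 138. Dividing through by 69 gives the monic gcd m + 2.

m + 2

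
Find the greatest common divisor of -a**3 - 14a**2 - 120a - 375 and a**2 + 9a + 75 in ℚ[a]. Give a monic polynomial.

a**2 + 9a + 75

Apply the Euclidean algorithm:
  -a**3 - 14a**2 - 120a - 375 = (-a - 5)(a**2 + 9a + 75) + (0)
The last nonzero remainder a**2 + 9a + 75 is already monic.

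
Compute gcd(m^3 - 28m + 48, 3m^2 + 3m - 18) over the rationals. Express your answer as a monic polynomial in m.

By polynomial division,
  m^3 - 28m + 48 = ((1/3)m - 1/3)(3m^2 + 3m - 18) + (-21m + 42)
  3m^2 + 3m - 18 = (-(1/7)m - 3/7)(-21m + 42) + (0)
Last nonzero remainder: -21m + 42. Dividing through by -21 gives the monic gcd m - 2.

m - 2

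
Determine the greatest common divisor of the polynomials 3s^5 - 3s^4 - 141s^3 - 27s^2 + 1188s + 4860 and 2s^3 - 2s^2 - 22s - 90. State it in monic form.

s^3 - s^2 - 11s - 45

Euclidean algorithm in ℚ[s]:
  3s^5 - 3s^4 - 141s^3 - 27s^2 + 1188s + 4860 = ((3/2)s^2 - 54)(2s^3 - 2s^2 - 22s - 90) + (0)
Last nonzero remainder: 2s^3 - 2s^2 - 22s - 90. Dividing through by 2 gives the monic gcd s^3 - s^2 - 11s - 45.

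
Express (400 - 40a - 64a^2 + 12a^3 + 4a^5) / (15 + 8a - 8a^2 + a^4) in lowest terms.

Apply the Euclidean algorithm:
  4a^5 + 12a^3 - 64a^2 - 40a + 400 = (4a)(a^4 - 8a^2 + 8a + 15) + (44a^3 - 96a^2 - 100a + 400)
  a^4 - 8a^2 + 8a + 15 = ((1/44)a + 6/121)(44a^3 - 96a^2 - 100a + 400) + (-(117/121)a^2 + (468/121)a - 585/121)
  44a^3 - 96a^2 - 100a + 400 = (-(5324/117)a - 9680/117)(-(117/121)a^2 + (468/121)a - 585/121) + (0)
Last nonzero remainder: -(117/121)a^2 + (468/121)a - 585/121. Dividing through by -117/121 gives the monic gcd a^2 - 4a + 5.
Cancel a^2 - 4a + 5 from numerator and denominator to get the reduced form.

(80 + 56a + 16a^2 + 4a^3)/(3 + 4a + a^2)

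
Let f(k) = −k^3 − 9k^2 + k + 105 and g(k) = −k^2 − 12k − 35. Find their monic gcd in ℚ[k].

k^2 + 12k + 35

Euclidean algorithm in ℚ[k]:
  −k^3 − 9k^2 + k + 105 = (k − 3)(−k^2 − 12k − 35) + (0)
Last nonzero remainder: −k^2 − 12k − 35. Dividing through by −1 gives the monic gcd k^2 + 12k + 35.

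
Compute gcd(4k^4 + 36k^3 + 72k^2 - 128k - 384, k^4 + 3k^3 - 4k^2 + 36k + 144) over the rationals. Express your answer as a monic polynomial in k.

By polynomial division,
  4k^4 + 36k^3 + 72k^2 - 128k - 384 = (4)(k^4 + 3k^3 - 4k^2 + 36k + 144) + (24k^3 + 88k^2 - 272k - 960)
  k^4 + 3k^3 - 4k^2 + 36k + 144 = ((1/24)k - 1/36)(24k^3 + 88k^2 - 272k - 960) + ((88/9)k^2 + (616/9)k + 352/3)
  24k^3 + 88k^2 - 272k - 960 = ((27/11)k - 90/11)((88/9)k^2 + (616/9)k + 352/3) + (0)
Last nonzero remainder: (88/9)k^2 + (616/9)k + 352/3. Dividing through by 88/9 gives the monic gcd k^2 + 7k + 12.

k^2 + 7k + 12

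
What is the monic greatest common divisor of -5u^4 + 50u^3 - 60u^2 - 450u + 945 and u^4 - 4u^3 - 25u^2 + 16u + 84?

u^2 - 4u - 21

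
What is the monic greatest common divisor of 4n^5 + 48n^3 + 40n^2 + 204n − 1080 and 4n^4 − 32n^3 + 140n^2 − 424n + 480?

n^3 − 4n^2 + 19n − 30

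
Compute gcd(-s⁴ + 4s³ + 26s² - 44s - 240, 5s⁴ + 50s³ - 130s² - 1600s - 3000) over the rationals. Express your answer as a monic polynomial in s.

Repeated division with remainder:
  -s⁴ + 4s³ + 26s² - 44s - 240 = (-1/5)(5s⁴ + 50s³ - 130s² - 1600s - 3000) + (14s³ - 364s - 840)
  5s⁴ + 50s³ - 130s² - 1600s - 3000 = ((5/14)s + 25/7)(14s³ - 364s - 840) + (0)
Last nonzero remainder: 14s³ - 364s - 840. Dividing through by 14 gives the monic gcd s³ - 26s - 60.

s³ - 26s - 60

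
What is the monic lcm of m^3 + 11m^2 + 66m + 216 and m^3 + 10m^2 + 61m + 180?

By polynomial division,
  m^3 + 11m^2 + 66m + 216 = (m^3 + 10m^2 + 61m + 180) + (m^2 + 5m + 36)
  m^3 + 10m^2 + 61m + 180 = (m + 5)(m^2 + 5m + 36) + (0)
The last nonzero remainder m^2 + 5m + 36 is already monic.
Then lcm(f, g) = f·g / gcd(f, g); expanding and making the result monic gives the answer.

m^4 + 16m^3 + 121m^2 + 546m + 1080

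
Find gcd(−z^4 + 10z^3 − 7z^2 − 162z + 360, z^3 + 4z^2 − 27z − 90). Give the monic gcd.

Apply the Euclidean algorithm:
  −z^4 + 10z^3 − 7z^2 − 162z + 360 = (−z + 14)(z^3 + 4z^2 − 27z − 90) + (−90z^2 + 126z + 1620)
  z^3 + 4z^2 − 27z − 90 = (−(1/90)z − 3/50)(−90z^2 + 126z + 1620) + (−(36/25)z + 36/5)
  −90z^2 + 126z + 1620 = ((125/2)z + 225)(−(36/25)z + 36/5) + (0)
Last nonzero remainder: −(36/25)z + 36/5. Dividing through by −36/25 gives the monic gcd z − 5.

z − 5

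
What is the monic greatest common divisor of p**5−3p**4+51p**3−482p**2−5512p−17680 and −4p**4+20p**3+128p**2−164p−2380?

p**2+7p+17

By polynomial division,
  p**5−3p**4+51p**3−482p**2−5512p−17680 = (−(1/4)p−1/2)(−4p**4+20p**3+128p**2−164p−2380) + (93p**3−459p**2−6189p−18870)
  −4p**4+20p**3+128p**2−164p−2380 = (−(4/93)p+8/2883)(93p**3−459p**2−6189p−18870) + (−(131580/961)p**2−(921060/961)p−2236860/961)
  93p**3−459p**2−6189p−18870 = (−(29791/43860)p+35557/4386)(−(131580/961)p**2−(921060/961)p−2236860/961) + (0)
Last nonzero remainder: −(131580/961)p**2−(921060/961)p−2236860/961. Dividing through by −131580/961 gives the monic gcd p**2+7p+17.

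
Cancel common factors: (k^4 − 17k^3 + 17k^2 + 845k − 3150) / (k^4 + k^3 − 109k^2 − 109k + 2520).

Repeated division with remainder:
  k^4 − 17k^3 + 17k^2 + 845k − 3150 = (k^4 + k^3 − 109k^2 − 109k + 2520) + (−18k^3 + 126k^2 + 954k − 5670)
  k^4 + k^3 − 109k^2 − 109k + 2520 = (−(1/18)k − 4/9)(−18k^3 + 126k^2 + 954k − 5670) + (0)
Last nonzero remainder: −18k^3 + 126k^2 + 954k − 5670. Dividing through by −18 gives the monic gcd k^3 − 7k^2 − 53k + 315.
Cancel k^3 − 7k^2 − 53k + 315 from numerator and denominator to get the reduced form.

(k − 10)/(k + 8)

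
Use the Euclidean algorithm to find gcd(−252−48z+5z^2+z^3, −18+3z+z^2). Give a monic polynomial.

By polynomial division,
  z^3+5z^2−48z−252 = (z+2)(z^2+3z−18) + (−36z−216)
  z^2+3z−18 = (−(1/36)z+1/12)(−36z−216) + (0)
Last nonzero remainder: −36z−216. Dividing through by −36 gives the monic gcd z+6.

6+z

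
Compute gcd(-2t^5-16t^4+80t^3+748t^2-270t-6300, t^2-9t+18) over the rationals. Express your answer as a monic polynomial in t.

t^2-9t+18

Euclidean algorithm in ℚ[t]:
  -2t^5-16t^4+80t^3+748t^2-270t-6300 = (-2t^3-34t^2-190t-350)(t^2-9t+18) + (0)
The last nonzero remainder t^2-9t+18 is already monic.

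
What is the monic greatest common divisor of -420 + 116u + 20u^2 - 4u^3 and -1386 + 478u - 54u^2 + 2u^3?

-7 + u

Apply the Euclidean algorithm:
  -4u^3 + 20u^2 + 116u - 420 = (-2)(2u^3 - 54u^2 + 478u - 1386) + (-88u^2 + 1072u - 3192)
  2u^3 - 54u^2 + 478u - 1386 = (-(1/44)u + 163/484)(-88u^2 + 1072u - 3192) + ((5376/121)u - 37632/121)
  -88u^2 + 1072u - 3192 = (-(1331/672)u + 2299/224)((5376/121)u - 37632/121) + (0)
Last nonzero remainder: (5376/121)u - 37632/121. Dividing through by 5376/121 gives the monic gcd u - 7.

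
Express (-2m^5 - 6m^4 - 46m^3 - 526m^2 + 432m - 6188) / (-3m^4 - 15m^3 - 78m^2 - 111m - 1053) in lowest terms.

(2m^3 + 10m^2 + 40m + 476)/(3m^2 + 21m + 81)

Repeated division with remainder:
  -2m^5 - 6m^4 - 46m^3 - 526m^2 + 432m - 6188 = ((2/3)m - 4/3)(-3m^4 - 15m^3 - 78m^2 - 111m - 1053) + (-14m^3 - 556m^2 + 986m - 7592)
  -3m^4 - 15m^3 - 78m^2 - 111m - 1053 = ((3/14)m - 729/98)(-14m^3 - 556m^2 + 986m - 7592) + (-(216837/49)m^2 + (433674/49)m - 2818881/49)
  -14m^3 - 556m^2 + 986m - 7592 = ((686/216837)m + 28616/216837)(-(216837/49)m^2 + (433674/49)m - 2818881/49) + (0)
Last nonzero remainder: -(216837/49)m^2 + (433674/49)m - 2818881/49. Dividing through by -216837/49 gives the monic gcd m^2 - 2m + 13.
Cancel m^2 - 2m + 13 from numerator and denominator to get the reduced form.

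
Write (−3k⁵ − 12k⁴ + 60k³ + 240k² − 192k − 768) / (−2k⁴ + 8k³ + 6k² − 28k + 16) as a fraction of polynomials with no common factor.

(3k³ + 18k² − 96)/(2k² − 4k + 2)

By polynomial division,
  −3k⁵ − 12k⁴ + 60k³ + 240k² − 192k − 768 = ((3/2)k + 12)(−2k⁴ + 8k³ + 6k² − 28k + 16) + (−45k³ + 210k² + 120k − 960)
  −2k⁴ + 8k³ + 6k² − 28k + 16 = ((2/45)k + 4/135)(−45k³ + 210k² + 120k − 960) + (−(50/9)k² + (100/9)k + 400/9)
  −45k³ + 210k² + 120k − 960 = ((81/10)k − 108/5)(−(50/9)k² + (100/9)k + 400/9) + (0)
Last nonzero remainder: −(50/9)k² + (100/9)k + 400/9. Dividing through by −50/9 gives the monic gcd k² − 2k − 8.
Cancel k² − 2k − 8 from numerator and denominator to get the reduced form.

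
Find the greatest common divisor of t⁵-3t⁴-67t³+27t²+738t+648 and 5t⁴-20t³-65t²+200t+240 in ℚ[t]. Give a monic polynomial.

Repeated division with remainder:
  t⁵-3t⁴-67t³+27t²+738t+648 = ((1/5)t+1/5)(5t⁴-20t³-65t²+200t+240) + (-50t³+650t+600)
  5t⁴-20t³-65t²+200t+240 = (-(1/10)t+2/5)(-50t³+650t+600) + (0)
Last nonzero remainder: -50t³+650t+600. Dividing through by -50 gives the monic gcd t³-13t-12.

t³-13t-12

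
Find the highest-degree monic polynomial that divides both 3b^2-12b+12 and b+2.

1

Repeated division with remainder:
  3b^2-12b+12 = (3b-18)(b+2) + (48)
  b+2 = ((1/48)b+1/24)(48) + (0)
The last nonzero remainder is the constant 48, so the polynomials are coprime and gcd = 1.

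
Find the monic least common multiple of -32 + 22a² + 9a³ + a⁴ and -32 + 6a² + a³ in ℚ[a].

Euclidean algorithm in ℚ[a]:
  a⁴ + 9a³ + 22a² - 32 = (a + 3)(a³ + 6a² - 32) + (4a² + 32a + 64)
  a³ + 6a² - 32 = ((1/4)a - 1/2)(4a² + 32a + 64) + (0)
Last nonzero remainder: 4a² + 32a + 64. Dividing through by 4 gives the monic gcd a² + 8a + 16.
Then lcm(f, g) = f·g / gcd(f, g); expanding and making the result monic gives the answer.

64 - 32a - 44a² + 4a³ + 7a⁴ + a⁵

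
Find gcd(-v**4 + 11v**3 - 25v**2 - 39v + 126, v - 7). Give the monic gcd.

v - 7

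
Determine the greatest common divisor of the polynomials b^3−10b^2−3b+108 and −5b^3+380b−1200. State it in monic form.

b−4

Apply the Euclidean algorithm:
  b^3−10b^2−3b+108 = (−1/5)(−5b^3+380b−1200) + (−10b^2+73b−132)
  −5b^3+380b−1200 = ((1/2)b+73/20)(−10b^2+73b−132) + ((3591/20)b−3591/5)
  −10b^2+73b−132 = (−(200/3591)b+220/1197)((3591/20)b−3591/5) + (0)
Last nonzero remainder: (3591/20)b−3591/5. Dividing through by 3591/20 gives the monic gcd b−4.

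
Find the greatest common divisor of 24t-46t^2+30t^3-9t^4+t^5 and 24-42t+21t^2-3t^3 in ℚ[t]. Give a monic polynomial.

4-5t+t^2

Repeated division with remainder:
  t^5-9t^4+30t^3-46t^2+24t = (-(1/3)t^2+(2/3)t-2/3)(-3t^3+21t^2-42t+24) + (4t^2-20t+16)
  -3t^3+21t^2-42t+24 = (-(3/4)t+3/2)(4t^2-20t+16) + (0)
Last nonzero remainder: 4t^2-20t+16. Dividing through by 4 gives the monic gcd t^2-5t+4.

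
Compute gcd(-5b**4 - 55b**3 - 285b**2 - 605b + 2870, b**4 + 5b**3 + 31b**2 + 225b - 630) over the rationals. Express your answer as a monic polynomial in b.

b**2 + 5b - 14

Repeated division with remainder:
  -5b**4 - 55b**3 - 285b**2 - 605b + 2870 = (-5)(b**4 + 5b**3 + 31b**2 + 225b - 630) + (-30b**3 - 130b**2 + 520b - 280)
  b**4 + 5b**3 + 31b**2 + 225b - 630 = (-(1/30)b - 1/45)(-30b**3 - 130b**2 + 520b - 280) + ((409/9)b**2 + (2045/9)b - 5726/9)
  -30b**3 - 130b**2 + 520b - 280 = (-(270/409)b + 180/409)((409/9)b**2 + (2045/9)b - 5726/9) + (0)
Last nonzero remainder: (409/9)b**2 + (2045/9)b - 5726/9. Dividing through by 409/9 gives the monic gcd b**2 + 5b - 14.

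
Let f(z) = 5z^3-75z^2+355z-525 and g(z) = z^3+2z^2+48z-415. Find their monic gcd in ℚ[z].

Euclidean algorithm in ℚ[z]:
  5z^3-75z^2+355z-525 = (5)(z^3+2z^2+48z-415) + (-85z^2+115z+1550)
  z^3+2z^2+48z-415 = (-(1/85)z-57/1445)(-85z^2+115z+1550) + ((20453/289)z-102265/289)
  -85z^2+115z+1550 = (-(24565/20453)z-89590/20453)((20453/289)z-102265/289) + (0)
Last nonzero remainder: (20453/289)z-102265/289. Dividing through by 20453/289 gives the monic gcd z-5.

z-5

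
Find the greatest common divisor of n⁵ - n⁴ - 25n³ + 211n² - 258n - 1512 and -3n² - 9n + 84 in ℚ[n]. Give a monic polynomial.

n² + 3n - 28

Euclidean algorithm in ℚ[n]:
  n⁵ - n⁴ - 25n³ + 211n² - 258n - 1512 = (-(1/3)n³ + (4/3)n² - 5n - 18)(-3n² - 9n + 84) + (0)
Last nonzero remainder: -3n² - 9n + 84. Dividing through by -3 gives the monic gcd n² + 3n - 28.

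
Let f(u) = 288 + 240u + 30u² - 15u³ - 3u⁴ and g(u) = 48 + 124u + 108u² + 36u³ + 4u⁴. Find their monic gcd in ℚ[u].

12 + 7u + u²

By polynomial division,
  -3u⁴ - 15u³ + 30u² + 240u + 288 = (-3/4)(4u⁴ + 36u³ + 108u² + 124u + 48) + (12u³ + 111u² + 333u + 324)
  4u⁴ + 36u³ + 108u² + 124u + 48 = ((1/3)u - 1/12)(12u³ + 111u² + 333u + 324) + ((25/4)u² + (175/4)u + 75)
  12u³ + 111u² + 333u + 324 = ((48/25)u + 108/25)((25/4)u² + (175/4)u + 75) + (0)
Last nonzero remainder: (25/4)u² + (175/4)u + 75. Dividing through by 25/4 gives the monic gcd u² + 7u + 12.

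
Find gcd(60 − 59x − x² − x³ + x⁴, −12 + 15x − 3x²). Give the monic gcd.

4 − 5x + x²

Euclidean algorithm in ℚ[x]:
  x⁴ − x³ − x² − 59x + 60 = (−(1/3)x² − (4/3)x − 5)(−3x² + 15x − 12) + (0)
Last nonzero remainder: −3x² + 15x − 12. Dividing through by −3 gives the monic gcd x² − 5x + 4.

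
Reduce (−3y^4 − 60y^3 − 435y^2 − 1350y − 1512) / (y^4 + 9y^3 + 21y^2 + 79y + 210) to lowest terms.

(−3y^2 − 30y − 72)/(y^2 − y + 10)

By polynomial division,
  −3y^4 − 60y^3 − 435y^2 − 1350y − 1512 = (−3)(y^4 + 9y^3 + 21y^2 + 79y + 210) + (−33y^3 − 372y^2 − 1113y − 882)
  y^4 + 9y^3 + 21y^2 + 79y + 210 = (−(1/33)y + 25/363)(−33y^3 − 372y^2 − 1113y − 882) + ((1560/121)y^2 + (15600/121)y + 32760/121)
  −33y^3 − 372y^2 − 1113y − 882 = (−(1331/520)y − 847/260)((1560/121)y^2 + (15600/121)y + 32760/121) + (0)
Last nonzero remainder: (1560/121)y^2 + (15600/121)y + 32760/121. Dividing through by 1560/121 gives the monic gcd y^2 + 10y + 21.
Cancel y^2 + 10y + 21 from numerator and denominator to get the reduced form.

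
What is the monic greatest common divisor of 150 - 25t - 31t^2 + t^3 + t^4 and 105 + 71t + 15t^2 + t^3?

Repeated division with remainder:
  t^4 + t^3 - 31t^2 - 25t + 150 = (t - 14)(t^3 + 15t^2 + 71t + 105) + (108t^2 + 864t + 1620)
  t^3 + 15t^2 + 71t + 105 = ((1/108)t + 7/108)(108t^2 + 864t + 1620) + (0)
Last nonzero remainder: 108t^2 + 864t + 1620. Dividing through by 108 gives the monic gcd t^2 + 8t + 15.

15 + 8t + t^2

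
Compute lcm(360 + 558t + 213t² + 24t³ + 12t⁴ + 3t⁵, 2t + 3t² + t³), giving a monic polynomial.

120t + 186t² + 71t³ + 8t⁴ + 4t⁵ + t⁶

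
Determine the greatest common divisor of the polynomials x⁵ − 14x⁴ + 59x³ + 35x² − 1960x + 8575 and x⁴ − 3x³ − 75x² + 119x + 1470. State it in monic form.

Repeated division with remainder:
  x⁵ − 14x⁴ + 59x³ + 35x² − 1960x + 8575 = (x − 11)(x⁴ − 3x³ − 75x² + 119x + 1470) + (101x³ − 909x² − 2121x + 24745)
  x⁴ − 3x³ − 75x² + 119x + 1470 = ((1/101)x + 6/101)(101x³ − 909x² − 2121x + 24745) + (0)
Last nonzero remainder: 101x³ − 909x² − 2121x + 24745. Dividing through by 101 gives the monic gcd x³ − 9x² − 21x + 245.

x³ − 9x² − 21x + 245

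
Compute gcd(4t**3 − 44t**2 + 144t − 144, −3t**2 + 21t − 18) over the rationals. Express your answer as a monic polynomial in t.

t − 6

Repeated division with remainder:
  4t**3 − 44t**2 + 144t − 144 = (−(4/3)t + 16/3)(−3t**2 + 21t − 18) + (8t − 48)
  −3t**2 + 21t − 18 = (−(3/8)t + 3/8)(8t − 48) + (0)
Last nonzero remainder: 8t − 48. Dividing through by 8 gives the monic gcd t − 6.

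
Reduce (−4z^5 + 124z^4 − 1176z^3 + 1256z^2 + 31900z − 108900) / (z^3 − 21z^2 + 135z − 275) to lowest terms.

(−4z^3 + 60z^2 + 4z − 1980)/(z − 5)

Repeated division with remainder:
  −4z^5 + 124z^4 − 1176z^3 + 1256z^2 + 31900z − 108900 = (−4z^2 + 40z + 204)(z^3 − 21z^2 + 135z − 275) + (−960z^2 + 15360z − 52800)
  z^3 − 21z^2 + 135z − 275 = (−(1/960)z + 1/192)(−960z^2 + 15360z − 52800) + (0)
Last nonzero remainder: −960z^2 + 15360z − 52800. Dividing through by −960 gives the monic gcd z^2 − 16z + 55.
Cancel z^2 − 16z + 55 from numerator and denominator to get the reduced form.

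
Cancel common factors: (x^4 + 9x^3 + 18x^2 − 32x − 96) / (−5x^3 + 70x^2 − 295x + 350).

(−x^3 − 11x^2 − 40x − 48)/(5x^2 − 60x + 175)

Euclidean algorithm in ℚ[x]:
  x^4 + 9x^3 + 18x^2 − 32x − 96 = (−(1/5)x − 23/5)(−5x^3 + 70x^2 − 295x + 350) + (281x^2 − 1319x + 1514)
  −5x^3 + 70x^2 − 295x + 350 = (−(5/281)x + 13075/78961)(281x^2 − 1319x + 1514) + (−(3920400/78961)x + 7840800/78961)
  281x^2 − 1319x + 1514 = (−(22188041/3920400)x + 59773477/3920400)(−(3920400/78961)x + 7840800/78961) + (0)
Last nonzero remainder: −(3920400/78961)x + 7840800/78961. Dividing through by −3920400/78961 gives the monic gcd x − 2.
Cancel x − 2 from numerator and denominator to get the reduced form.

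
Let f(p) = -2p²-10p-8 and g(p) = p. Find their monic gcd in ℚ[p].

1

Apply the Euclidean algorithm:
  -2p²-10p-8 = (-2p-10)(p) + (-8)
  p = (-(1/8)p)(-8) + (0)
The last nonzero remainder is the constant -8, so the polynomials are coprime and gcd = 1.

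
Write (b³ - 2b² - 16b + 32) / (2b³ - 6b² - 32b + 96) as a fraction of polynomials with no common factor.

Euclidean algorithm in ℚ[b]:
  b³ - 2b² - 16b + 32 = (1/2)(2b³ - 6b² - 32b + 96) + (b² - 16)
  2b³ - 6b² - 32b + 96 = (2b - 6)(b² - 16) + (0)
The last nonzero remainder b² - 16 is already monic.
Cancel b² - 16 from numerator and denominator to get the reduced form.

(b - 2)/(2b - 6)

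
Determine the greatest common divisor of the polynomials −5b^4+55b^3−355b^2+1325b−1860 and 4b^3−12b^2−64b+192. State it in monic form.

b^2−7b+12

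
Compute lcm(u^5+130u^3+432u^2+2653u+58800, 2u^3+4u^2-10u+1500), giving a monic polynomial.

By polynomial division,
  u^5+130u^3+432u^2+2653u+58800 = ((1/2)u^2-u+139/2)(2u^3+4u^2-10u+1500) + (-606u^2+4848u-45450)
  2u^3+4u^2-10u+1500 = (-(1/303)u-10/303)(-606u^2+4848u-45450) + (0)
Last nonzero remainder: -606u^2+4848u-45450. Dividing through by -606 gives the monic gcd u^2-8u+75.
Then lcm(f, g) = f·g / gcd(f, g); expanding and making the result monic gives the answer.

u^6+10u^5+130u^4+1732u^3+6973u^2+85330u+588000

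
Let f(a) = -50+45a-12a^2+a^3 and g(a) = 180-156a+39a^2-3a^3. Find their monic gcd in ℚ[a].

10-7a+a^2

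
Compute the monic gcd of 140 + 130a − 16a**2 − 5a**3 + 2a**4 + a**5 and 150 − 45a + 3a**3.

10 − 5a + a**2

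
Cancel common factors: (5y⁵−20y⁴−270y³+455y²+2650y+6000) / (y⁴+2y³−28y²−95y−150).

By polynomial division,
  5y⁵−20y⁴−270y³+455y²+2650y+6000 = (5y−30)(y⁴+2y³−28y²−95y−150) + (−70y³+90y²+550y+1500)
  y⁴+2y³−28y²−95y−150 = (−(1/70)y−23/490)(−70y³+90y²+550y+1500) + (−(780/49)y²−(2340/49)y−3900/49)
  −70y³+90y²+550y+1500 = ((343/78)y−245/13)(−(780/49)y²−(2340/49)y−3900/49) + (0)
Last nonzero remainder: −(780/49)y²−(2340/49)y−3900/49. Dividing through by −780/49 gives the monic gcd y²+3y+5.
Cancel y²+3y+5 from numerator and denominator to get the reduced form.

(5y³−35y²−190y+1200)/(y²−y−30)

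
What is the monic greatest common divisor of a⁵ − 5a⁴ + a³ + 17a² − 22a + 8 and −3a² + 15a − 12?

Repeated division with remainder:
  a⁵ − 5a⁴ + a³ + 17a² − 22a + 8 = (−(1/3)a³ + a − 2/3)(−3a² + 15a − 12) + (0)
Last nonzero remainder: −3a² + 15a − 12. Dividing through by −3 gives the monic gcd a² − 5a + 4.

a² − 5a + 4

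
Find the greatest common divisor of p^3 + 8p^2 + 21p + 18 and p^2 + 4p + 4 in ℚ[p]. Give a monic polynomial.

Apply the Euclidean algorithm:
  p^3 + 8p^2 + 21p + 18 = (p + 4)(p^2 + 4p + 4) + (p + 2)
  p^2 + 4p + 4 = (p + 2)(p + 2) + (0)
The last nonzero remainder p + 2 is already monic.

p + 2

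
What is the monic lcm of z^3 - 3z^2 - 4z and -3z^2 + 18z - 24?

z^4 - 5z^3 + 2z^2 + 8z

Repeated division with remainder:
  z^3 - 3z^2 - 4z = (-(1/3)z - 1)(-3z^2 + 18z - 24) + (6z - 24)
  -3z^2 + 18z - 24 = (-(1/2)z + 1)(6z - 24) + (0)
Last nonzero remainder: 6z - 24. Dividing through by 6 gives the monic gcd z - 4.
Then lcm(f, g) = f·g / gcd(f, g); expanding and making the result monic gives the answer.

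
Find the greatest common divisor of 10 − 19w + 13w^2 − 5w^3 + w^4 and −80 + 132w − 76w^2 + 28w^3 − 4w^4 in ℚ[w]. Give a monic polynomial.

−5 + 7w − 3w^2 + w^3

Repeated division with remainder:
  w^4 − 5w^3 + 13w^2 − 19w + 10 = (−1/4)(−4w^4 + 28w^3 − 76w^2 + 132w − 80) + (2w^3 − 6w^2 + 14w − 10)
  −4w^4 + 28w^3 − 76w^2 + 132w − 80 = (−2w + 8)(2w^3 − 6w^2 + 14w − 10) + (0)
Last nonzero remainder: 2w^3 − 6w^2 + 14w − 10. Dividing through by 2 gives the monic gcd w^3 − 3w^2 + 7w − 5.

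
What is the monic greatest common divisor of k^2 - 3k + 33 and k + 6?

Euclidean algorithm in ℚ[k]:
  k^2 - 3k + 33 = (k - 9)(k + 6) + (87)
  k + 6 = ((1/87)k + 2/29)(87) + (0)
The last nonzero remainder is the constant 87, so the polynomials are coprime and gcd = 1.

1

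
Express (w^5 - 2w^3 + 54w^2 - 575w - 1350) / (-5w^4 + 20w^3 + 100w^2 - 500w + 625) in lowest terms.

Apply the Euclidean algorithm:
  w^5 - 2w^3 + 54w^2 - 575w - 1350 = (-(1/5)w - 4/5)(-5w^4 + 20w^3 + 100w^2 - 500w + 625) + (34w^3 + 34w^2 - 850w - 850)
  -5w^4 + 20w^3 + 100w^2 - 500w + 625 = (-(5/34)w + 25/34)(34w^3 + 34w^2 - 850w - 850) + (-50w^2 + 1250)
  34w^3 + 34w^2 - 850w - 850 = (-(17/25)w - 17/25)(-50w^2 + 1250) + (0)
Last nonzero remainder: -50w^2 + 1250. Dividing through by -50 gives the monic gcd w^2 - 25.
Cancel w^2 - 25 from numerator and denominator to get the reduced form.

(-w^3 - 23w - 54)/(5w^2 - 20w + 25)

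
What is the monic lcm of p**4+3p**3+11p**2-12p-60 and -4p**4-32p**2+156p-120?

p**5+2p**4+8p**3-23p**2-48p+60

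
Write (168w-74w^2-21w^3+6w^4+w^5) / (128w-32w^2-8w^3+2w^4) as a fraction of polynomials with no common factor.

(42-29w+2w^2+w^3)/(32-16w+2w^2)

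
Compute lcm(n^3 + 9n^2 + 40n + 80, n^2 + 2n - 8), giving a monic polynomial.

n^4 + 7n^3 + 22n^2 - 160

Euclidean algorithm in ℚ[n]:
  n^3 + 9n^2 + 40n + 80 = (n + 7)(n^2 + 2n - 8) + (34n + 136)
  n^2 + 2n - 8 = ((1/34)n - 1/17)(34n + 136) + (0)
Last nonzero remainder: 34n + 136. Dividing through by 34 gives the monic gcd n + 4.
Then lcm(f, g) = f·g / gcd(f, g); expanding and making the result monic gives the answer.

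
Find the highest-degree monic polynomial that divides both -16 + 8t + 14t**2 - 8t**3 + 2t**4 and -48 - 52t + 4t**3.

1 + t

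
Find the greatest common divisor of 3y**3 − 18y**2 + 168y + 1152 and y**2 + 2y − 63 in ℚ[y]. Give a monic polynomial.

1

Apply the Euclidean algorithm:
  3y**3 − 18y**2 + 168y + 1152 = (3y − 24)(y**2 + 2y − 63) + (405y − 360)
  y**2 + 2y − 63 = ((1/405)y + 26/3645)(405y − 360) + (−4895/81)
  405y − 360 = (−(6561/979)y + 5832/979)(−4895/81) + (0)
The last nonzero remainder is the constant −4895/81, so the polynomials are coprime and gcd = 1.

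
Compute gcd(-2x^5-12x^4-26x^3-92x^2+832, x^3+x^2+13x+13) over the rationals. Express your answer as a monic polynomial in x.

x^2+13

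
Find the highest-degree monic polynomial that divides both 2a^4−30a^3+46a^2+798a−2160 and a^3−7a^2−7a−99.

a−9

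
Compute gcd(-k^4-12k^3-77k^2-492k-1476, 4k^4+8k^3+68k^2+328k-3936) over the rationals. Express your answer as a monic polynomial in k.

k^3+6k^2+41k+246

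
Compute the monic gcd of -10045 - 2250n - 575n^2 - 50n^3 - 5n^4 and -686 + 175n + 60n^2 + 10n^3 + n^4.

Repeated division with remainder:
  -5n^4 - 50n^3 - 575n^2 - 2250n - 10045 = (-5)(n^4 + 10n^3 + 60n^2 + 175n - 686) + (-275n^2 - 1375n - 13475)
  n^4 + 10n^3 + 60n^2 + 175n - 686 = (-(1/275)n^2 - (1/55)n + 14/275)(-275n^2 - 1375n - 13475) + (0)
Last nonzero remainder: -275n^2 - 1375n - 13475. Dividing through by -275 gives the monic gcd n^2 + 5n + 49.

49 + 5n + n^2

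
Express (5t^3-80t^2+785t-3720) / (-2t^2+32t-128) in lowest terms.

(-5t^2+40t-465)/(2t-16)

Euclidean algorithm in ℚ[t]:
  5t^3-80t^2+785t-3720 = (-(5/2)t)(-2t^2+32t-128) + (465t-3720)
  -2t^2+32t-128 = (-(2/465)t+16/465)(465t-3720) + (0)
Last nonzero remainder: 465t-3720. Dividing through by 465 gives the monic gcd t-8.
Cancel t-8 from numerator and denominator to get the reduced form.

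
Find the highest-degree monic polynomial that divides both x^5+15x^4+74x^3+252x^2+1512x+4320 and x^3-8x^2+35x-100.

x^2-3x+20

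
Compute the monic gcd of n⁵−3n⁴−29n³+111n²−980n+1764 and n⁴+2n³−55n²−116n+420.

n²−9n+14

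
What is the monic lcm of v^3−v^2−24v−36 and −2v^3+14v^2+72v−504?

Euclidean algorithm in ℚ[v]:
  v^3−v^2−24v−36 = (−1/2)(−2v^3+14v^2+72v−504) + (6v^2+12v−288)
  −2v^3+14v^2+72v−504 = (−(1/3)v+3)(6v^2+12v−288) + (−60v+360)
  6v^2+12v−288 = (−(1/10)v−4/5)(−60v+360) + (0)
Last nonzero remainder: −60v+360. Dividing through by −60 gives the monic gcd v−6.
Then lcm(f, g) = f·g / gcd(f, g); expanding and making the result monic gives the answer.

v^5−2v^4−65v^3+30v^2+1044v+1512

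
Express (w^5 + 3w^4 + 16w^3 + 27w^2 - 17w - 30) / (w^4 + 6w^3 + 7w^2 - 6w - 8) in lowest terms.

Euclidean algorithm in ℚ[w]:
  w^5 + 3w^4 + 16w^3 + 27w^2 - 17w - 30 = (w - 3)(w^4 + 6w^3 + 7w^2 - 6w - 8) + (27w^3 + 54w^2 - 27w - 54)
  w^4 + 6w^3 + 7w^2 - 6w - 8 = ((1/27)w + 4/27)(27w^3 + 54w^2 - 27w - 54) + (0)
Last nonzero remainder: 27w^3 + 54w^2 - 27w - 54. Dividing through by 27 gives the monic gcd w^3 + 2w^2 - w - 2.
Cancel w^3 + 2w^2 - w - 2 from numerator and denominator to get the reduced form.

(w^2 + w + 15)/(w + 4)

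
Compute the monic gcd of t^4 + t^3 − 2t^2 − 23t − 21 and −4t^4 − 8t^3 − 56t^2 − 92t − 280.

Euclidean algorithm in ℚ[t]:
  t^4 + t^3 − 2t^2 − 23t − 21 = (−1/4)(−4t^4 − 8t^3 − 56t^2 − 92t − 280) + (−t^3 − 16t^2 − 46t − 91)
  −4t^4 − 8t^3 − 56t^2 − 92t − 280 = (4t − 56)(−t^3 − 16t^2 − 46t − 91) + (−768t^2 − 2304t − 5376)
  −t^3 − 16t^2 − 46t − 91 = ((1/768)t + 13/768)(−768t^2 − 2304t − 5376) + (0)
Last nonzero remainder: −768t^2 − 2304t − 5376. Dividing through by −768 gives the monic gcd t^2 + 3t + 7.

t^2 + 3t + 7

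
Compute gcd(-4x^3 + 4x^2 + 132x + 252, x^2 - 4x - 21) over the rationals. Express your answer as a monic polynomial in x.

Euclidean algorithm in ℚ[x]:
  -4x^3 + 4x^2 + 132x + 252 = (-4x - 12)(x^2 - 4x - 21) + (0)
The last nonzero remainder x^2 - 4x - 21 is already monic.

x^2 - 4x - 21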